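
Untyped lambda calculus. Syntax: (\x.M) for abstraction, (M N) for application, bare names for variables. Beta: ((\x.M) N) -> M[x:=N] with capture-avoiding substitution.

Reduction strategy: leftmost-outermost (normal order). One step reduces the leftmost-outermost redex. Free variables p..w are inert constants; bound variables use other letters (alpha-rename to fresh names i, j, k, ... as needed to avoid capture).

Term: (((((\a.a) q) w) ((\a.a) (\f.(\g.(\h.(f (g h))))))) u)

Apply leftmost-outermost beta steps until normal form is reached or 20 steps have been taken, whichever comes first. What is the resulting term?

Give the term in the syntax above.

Answer: (((q w) (\f.(\g.(\h.(f (g h)))))) u)

Derivation:
Step 0: (((((\a.a) q) w) ((\a.a) (\f.(\g.(\h.(f (g h))))))) u)
Step 1: (((q w) ((\a.a) (\f.(\g.(\h.(f (g h))))))) u)
Step 2: (((q w) (\f.(\g.(\h.(f (g h)))))) u)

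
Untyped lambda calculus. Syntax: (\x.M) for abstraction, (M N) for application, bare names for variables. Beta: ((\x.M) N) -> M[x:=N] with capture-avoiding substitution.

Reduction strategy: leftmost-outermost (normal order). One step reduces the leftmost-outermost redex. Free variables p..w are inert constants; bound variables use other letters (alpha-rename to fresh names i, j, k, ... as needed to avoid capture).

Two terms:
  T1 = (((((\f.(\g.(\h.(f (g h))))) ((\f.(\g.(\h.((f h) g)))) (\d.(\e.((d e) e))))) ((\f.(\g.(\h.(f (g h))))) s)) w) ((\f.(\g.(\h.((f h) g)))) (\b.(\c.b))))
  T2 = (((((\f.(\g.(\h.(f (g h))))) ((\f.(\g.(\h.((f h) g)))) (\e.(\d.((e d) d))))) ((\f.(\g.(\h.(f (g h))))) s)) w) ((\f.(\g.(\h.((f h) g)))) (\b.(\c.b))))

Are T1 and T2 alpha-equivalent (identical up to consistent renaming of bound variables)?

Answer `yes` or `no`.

Answer: yes

Derivation:
Term 1: (((((\f.(\g.(\h.(f (g h))))) ((\f.(\g.(\h.((f h) g)))) (\d.(\e.((d e) e))))) ((\f.(\g.(\h.(f (g h))))) s)) w) ((\f.(\g.(\h.((f h) g)))) (\b.(\c.b))))
Term 2: (((((\f.(\g.(\h.(f (g h))))) ((\f.(\g.(\h.((f h) g)))) (\e.(\d.((e d) d))))) ((\f.(\g.(\h.(f (g h))))) s)) w) ((\f.(\g.(\h.((f h) g)))) (\b.(\c.b))))
Alpha-equivalence: compare structure up to binder renaming.
Result: True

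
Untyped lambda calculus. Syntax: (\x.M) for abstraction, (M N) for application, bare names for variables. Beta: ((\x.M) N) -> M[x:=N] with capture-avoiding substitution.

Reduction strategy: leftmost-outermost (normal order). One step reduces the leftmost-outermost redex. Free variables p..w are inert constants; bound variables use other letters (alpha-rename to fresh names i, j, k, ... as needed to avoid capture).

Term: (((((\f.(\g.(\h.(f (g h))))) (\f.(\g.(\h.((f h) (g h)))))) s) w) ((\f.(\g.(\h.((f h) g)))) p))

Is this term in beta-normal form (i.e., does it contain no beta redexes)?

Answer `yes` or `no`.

Answer: no

Derivation:
Term: (((((\f.(\g.(\h.(f (g h))))) (\f.(\g.(\h.((f h) (g h)))))) s) w) ((\f.(\g.(\h.((f h) g)))) p))
Found 2 beta redex(es).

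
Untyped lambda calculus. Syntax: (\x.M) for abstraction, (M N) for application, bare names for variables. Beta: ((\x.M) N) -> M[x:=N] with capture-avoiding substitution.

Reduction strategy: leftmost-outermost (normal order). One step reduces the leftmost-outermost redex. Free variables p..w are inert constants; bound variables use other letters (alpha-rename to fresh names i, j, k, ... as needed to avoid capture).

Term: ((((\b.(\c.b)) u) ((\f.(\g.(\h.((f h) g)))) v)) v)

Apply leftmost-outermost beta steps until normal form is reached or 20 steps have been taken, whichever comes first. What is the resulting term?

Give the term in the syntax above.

Step 0: ((((\b.(\c.b)) u) ((\f.(\g.(\h.((f h) g)))) v)) v)
Step 1: (((\c.u) ((\f.(\g.(\h.((f h) g)))) v)) v)
Step 2: (u v)

Answer: (u v)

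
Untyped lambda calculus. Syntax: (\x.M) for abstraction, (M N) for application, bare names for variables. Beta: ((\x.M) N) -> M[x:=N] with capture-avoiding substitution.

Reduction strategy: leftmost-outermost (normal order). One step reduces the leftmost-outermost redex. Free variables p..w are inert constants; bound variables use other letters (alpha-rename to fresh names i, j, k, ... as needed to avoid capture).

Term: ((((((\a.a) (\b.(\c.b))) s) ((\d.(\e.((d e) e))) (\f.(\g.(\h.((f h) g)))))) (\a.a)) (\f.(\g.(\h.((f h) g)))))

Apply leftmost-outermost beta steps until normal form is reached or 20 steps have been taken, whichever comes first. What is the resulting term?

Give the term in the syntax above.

Step 0: ((((((\a.a) (\b.(\c.b))) s) ((\d.(\e.((d e) e))) (\f.(\g.(\h.((f h) g)))))) (\a.a)) (\f.(\g.(\h.((f h) g)))))
Step 1: (((((\b.(\c.b)) s) ((\d.(\e.((d e) e))) (\f.(\g.(\h.((f h) g)))))) (\a.a)) (\f.(\g.(\h.((f h) g)))))
Step 2: ((((\c.s) ((\d.(\e.((d e) e))) (\f.(\g.(\h.((f h) g)))))) (\a.a)) (\f.(\g.(\h.((f h) g)))))
Step 3: ((s (\a.a)) (\f.(\g.(\h.((f h) g)))))

Answer: ((s (\a.a)) (\f.(\g.(\h.((f h) g)))))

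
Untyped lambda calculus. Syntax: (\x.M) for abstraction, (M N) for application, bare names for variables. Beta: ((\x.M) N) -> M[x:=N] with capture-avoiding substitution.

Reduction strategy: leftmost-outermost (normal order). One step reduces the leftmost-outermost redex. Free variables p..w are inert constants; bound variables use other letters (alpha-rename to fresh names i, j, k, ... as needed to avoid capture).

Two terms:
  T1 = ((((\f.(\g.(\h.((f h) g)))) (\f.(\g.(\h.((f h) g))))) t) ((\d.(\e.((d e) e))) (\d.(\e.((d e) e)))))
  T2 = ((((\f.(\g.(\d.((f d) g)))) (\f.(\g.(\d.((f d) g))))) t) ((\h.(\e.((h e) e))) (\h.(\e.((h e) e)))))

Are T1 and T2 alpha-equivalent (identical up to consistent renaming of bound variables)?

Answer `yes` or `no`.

Term 1: ((((\f.(\g.(\h.((f h) g)))) (\f.(\g.(\h.((f h) g))))) t) ((\d.(\e.((d e) e))) (\d.(\e.((d e) e)))))
Term 2: ((((\f.(\g.(\d.((f d) g)))) (\f.(\g.(\d.((f d) g))))) t) ((\h.(\e.((h e) e))) (\h.(\e.((h e) e)))))
Alpha-equivalence: compare structure up to binder renaming.
Result: True

Answer: yes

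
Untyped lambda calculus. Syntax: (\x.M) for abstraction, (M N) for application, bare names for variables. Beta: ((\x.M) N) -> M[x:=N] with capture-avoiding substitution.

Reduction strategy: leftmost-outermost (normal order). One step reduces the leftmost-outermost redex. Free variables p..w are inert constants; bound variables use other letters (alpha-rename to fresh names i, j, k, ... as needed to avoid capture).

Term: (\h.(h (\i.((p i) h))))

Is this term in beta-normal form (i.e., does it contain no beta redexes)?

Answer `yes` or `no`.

Answer: yes

Derivation:
Term: (\h.(h (\i.((p i) h))))
No beta redexes found.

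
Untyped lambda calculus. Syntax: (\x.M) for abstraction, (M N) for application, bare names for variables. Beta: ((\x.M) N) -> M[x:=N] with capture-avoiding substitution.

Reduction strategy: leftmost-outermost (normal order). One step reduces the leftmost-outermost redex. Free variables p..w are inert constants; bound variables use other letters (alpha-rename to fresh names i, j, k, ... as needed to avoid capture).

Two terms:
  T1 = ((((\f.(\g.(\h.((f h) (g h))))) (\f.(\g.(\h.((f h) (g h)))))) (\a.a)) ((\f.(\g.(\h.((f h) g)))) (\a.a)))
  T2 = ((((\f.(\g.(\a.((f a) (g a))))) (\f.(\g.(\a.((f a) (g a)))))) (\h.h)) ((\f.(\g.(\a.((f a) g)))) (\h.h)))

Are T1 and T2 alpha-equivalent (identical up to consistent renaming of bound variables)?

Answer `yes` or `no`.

Term 1: ((((\f.(\g.(\h.((f h) (g h))))) (\f.(\g.(\h.((f h) (g h)))))) (\a.a)) ((\f.(\g.(\h.((f h) g)))) (\a.a)))
Term 2: ((((\f.(\g.(\a.((f a) (g a))))) (\f.(\g.(\a.((f a) (g a)))))) (\h.h)) ((\f.(\g.(\a.((f a) g)))) (\h.h)))
Alpha-equivalence: compare structure up to binder renaming.
Result: True

Answer: yes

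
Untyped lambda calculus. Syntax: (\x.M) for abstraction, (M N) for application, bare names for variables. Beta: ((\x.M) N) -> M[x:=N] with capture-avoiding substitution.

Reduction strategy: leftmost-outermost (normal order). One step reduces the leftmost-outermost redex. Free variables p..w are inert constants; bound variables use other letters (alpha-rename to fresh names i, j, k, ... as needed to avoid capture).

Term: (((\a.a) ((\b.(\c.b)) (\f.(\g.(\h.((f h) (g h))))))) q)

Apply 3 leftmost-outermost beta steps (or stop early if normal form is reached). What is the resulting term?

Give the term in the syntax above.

Answer: (\f.(\g.(\h.((f h) (g h)))))

Derivation:
Step 0: (((\a.a) ((\b.(\c.b)) (\f.(\g.(\h.((f h) (g h))))))) q)
Step 1: (((\b.(\c.b)) (\f.(\g.(\h.((f h) (g h)))))) q)
Step 2: ((\c.(\f.(\g.(\h.((f h) (g h)))))) q)
Step 3: (\f.(\g.(\h.((f h) (g h)))))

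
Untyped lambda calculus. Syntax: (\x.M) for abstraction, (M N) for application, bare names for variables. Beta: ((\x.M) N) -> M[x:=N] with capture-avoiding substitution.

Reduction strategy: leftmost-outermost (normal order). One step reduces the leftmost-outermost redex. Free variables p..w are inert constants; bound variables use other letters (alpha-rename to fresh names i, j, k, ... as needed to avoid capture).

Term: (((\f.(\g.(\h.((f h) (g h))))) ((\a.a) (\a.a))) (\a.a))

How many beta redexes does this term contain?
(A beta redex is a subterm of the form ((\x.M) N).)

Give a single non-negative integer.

Answer: 2

Derivation:
Term: (((\f.(\g.(\h.((f h) (g h))))) ((\a.a) (\a.a))) (\a.a))
  Redex: ((\f.(\g.(\h.((f h) (g h))))) ((\a.a) (\a.a)))
  Redex: ((\a.a) (\a.a))
Total redexes: 2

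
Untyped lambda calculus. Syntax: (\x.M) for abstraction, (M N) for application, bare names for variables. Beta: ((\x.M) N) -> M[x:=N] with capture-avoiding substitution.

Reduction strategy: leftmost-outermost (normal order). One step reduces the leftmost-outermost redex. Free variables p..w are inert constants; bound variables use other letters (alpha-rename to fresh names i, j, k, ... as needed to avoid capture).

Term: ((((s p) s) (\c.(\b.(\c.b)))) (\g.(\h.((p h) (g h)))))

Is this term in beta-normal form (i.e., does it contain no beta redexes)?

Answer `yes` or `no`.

Term: ((((s p) s) (\c.(\b.(\c.b)))) (\g.(\h.((p h) (g h)))))
No beta redexes found.

Answer: yes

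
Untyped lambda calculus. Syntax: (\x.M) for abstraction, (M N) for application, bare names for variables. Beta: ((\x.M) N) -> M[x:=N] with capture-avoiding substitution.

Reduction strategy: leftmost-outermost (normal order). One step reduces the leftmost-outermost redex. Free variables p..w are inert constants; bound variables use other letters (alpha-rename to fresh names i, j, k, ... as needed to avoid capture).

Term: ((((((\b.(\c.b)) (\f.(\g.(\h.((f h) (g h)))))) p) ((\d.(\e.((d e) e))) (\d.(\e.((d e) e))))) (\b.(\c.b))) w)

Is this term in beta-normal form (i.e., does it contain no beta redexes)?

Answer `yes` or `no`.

Term: ((((((\b.(\c.b)) (\f.(\g.(\h.((f h) (g h)))))) p) ((\d.(\e.((d e) e))) (\d.(\e.((d e) e))))) (\b.(\c.b))) w)
Found 2 beta redex(es).

Answer: no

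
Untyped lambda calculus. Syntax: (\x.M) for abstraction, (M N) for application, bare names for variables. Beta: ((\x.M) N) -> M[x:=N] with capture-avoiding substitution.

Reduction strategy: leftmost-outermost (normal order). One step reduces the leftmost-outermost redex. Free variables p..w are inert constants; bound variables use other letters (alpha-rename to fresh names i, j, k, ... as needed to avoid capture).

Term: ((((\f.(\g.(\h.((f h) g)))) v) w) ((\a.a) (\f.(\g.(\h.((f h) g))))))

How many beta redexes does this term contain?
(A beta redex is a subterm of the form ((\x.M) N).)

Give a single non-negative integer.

Answer: 2

Derivation:
Term: ((((\f.(\g.(\h.((f h) g)))) v) w) ((\a.a) (\f.(\g.(\h.((f h) g))))))
  Redex: ((\f.(\g.(\h.((f h) g)))) v)
  Redex: ((\a.a) (\f.(\g.(\h.((f h) g)))))
Total redexes: 2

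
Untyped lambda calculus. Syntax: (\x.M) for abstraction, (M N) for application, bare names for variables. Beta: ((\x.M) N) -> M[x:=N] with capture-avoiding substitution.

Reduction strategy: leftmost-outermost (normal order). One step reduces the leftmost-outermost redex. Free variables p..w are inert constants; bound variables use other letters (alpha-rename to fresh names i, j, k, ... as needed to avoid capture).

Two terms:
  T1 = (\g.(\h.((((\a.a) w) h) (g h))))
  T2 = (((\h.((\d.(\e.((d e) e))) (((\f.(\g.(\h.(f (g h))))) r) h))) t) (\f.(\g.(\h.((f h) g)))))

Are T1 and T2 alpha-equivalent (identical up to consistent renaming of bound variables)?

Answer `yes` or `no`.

Answer: no

Derivation:
Term 1: (\g.(\h.((((\a.a) w) h) (g h))))
Term 2: (((\h.((\d.(\e.((d e) e))) (((\f.(\g.(\h.(f (g h))))) r) h))) t) (\f.(\g.(\h.((f h) g)))))
Alpha-equivalence: compare structure up to binder renaming.
Result: False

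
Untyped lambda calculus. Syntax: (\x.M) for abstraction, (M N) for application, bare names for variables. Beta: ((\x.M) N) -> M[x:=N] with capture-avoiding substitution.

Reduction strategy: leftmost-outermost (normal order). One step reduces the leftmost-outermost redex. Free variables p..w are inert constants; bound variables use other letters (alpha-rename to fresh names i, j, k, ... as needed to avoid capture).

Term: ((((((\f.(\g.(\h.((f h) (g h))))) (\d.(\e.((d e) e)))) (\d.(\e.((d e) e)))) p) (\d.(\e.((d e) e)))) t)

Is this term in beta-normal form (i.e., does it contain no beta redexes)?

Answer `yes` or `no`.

Term: ((((((\f.(\g.(\h.((f h) (g h))))) (\d.(\e.((d e) e)))) (\d.(\e.((d e) e)))) p) (\d.(\e.((d e) e)))) t)
Found 1 beta redex(es).

Answer: no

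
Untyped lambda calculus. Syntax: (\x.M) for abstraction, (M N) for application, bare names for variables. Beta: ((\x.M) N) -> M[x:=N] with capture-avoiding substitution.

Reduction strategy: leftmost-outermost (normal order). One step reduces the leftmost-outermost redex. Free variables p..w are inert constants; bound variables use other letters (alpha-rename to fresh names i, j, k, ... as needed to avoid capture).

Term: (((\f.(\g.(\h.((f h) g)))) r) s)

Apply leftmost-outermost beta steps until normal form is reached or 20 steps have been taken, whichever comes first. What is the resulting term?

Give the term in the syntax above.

Answer: (\h.((r h) s))

Derivation:
Step 0: (((\f.(\g.(\h.((f h) g)))) r) s)
Step 1: ((\g.(\h.((r h) g))) s)
Step 2: (\h.((r h) s))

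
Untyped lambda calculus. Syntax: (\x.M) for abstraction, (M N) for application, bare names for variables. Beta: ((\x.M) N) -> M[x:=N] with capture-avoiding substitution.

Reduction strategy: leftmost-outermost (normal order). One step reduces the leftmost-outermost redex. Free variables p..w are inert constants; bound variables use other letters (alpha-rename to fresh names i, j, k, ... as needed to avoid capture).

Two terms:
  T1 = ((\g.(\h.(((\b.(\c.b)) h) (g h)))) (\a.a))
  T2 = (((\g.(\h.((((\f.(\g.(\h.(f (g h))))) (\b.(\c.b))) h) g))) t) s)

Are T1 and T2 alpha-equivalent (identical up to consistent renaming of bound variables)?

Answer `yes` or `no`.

Answer: no

Derivation:
Term 1: ((\g.(\h.(((\b.(\c.b)) h) (g h)))) (\a.a))
Term 2: (((\g.(\h.((((\f.(\g.(\h.(f (g h))))) (\b.(\c.b))) h) g))) t) s)
Alpha-equivalence: compare structure up to binder renaming.
Result: False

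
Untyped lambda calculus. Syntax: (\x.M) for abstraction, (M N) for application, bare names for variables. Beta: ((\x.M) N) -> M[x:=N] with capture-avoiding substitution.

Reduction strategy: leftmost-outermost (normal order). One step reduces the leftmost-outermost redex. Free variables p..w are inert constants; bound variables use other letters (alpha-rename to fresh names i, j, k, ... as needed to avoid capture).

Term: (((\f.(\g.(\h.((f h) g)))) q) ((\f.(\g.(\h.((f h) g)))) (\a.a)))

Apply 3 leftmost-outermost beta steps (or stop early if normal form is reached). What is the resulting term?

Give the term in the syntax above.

Answer: (\h.((q h) (\g.(\h.(((\a.a) h) g)))))

Derivation:
Step 0: (((\f.(\g.(\h.((f h) g)))) q) ((\f.(\g.(\h.((f h) g)))) (\a.a)))
Step 1: ((\g.(\h.((q h) g))) ((\f.(\g.(\h.((f h) g)))) (\a.a)))
Step 2: (\h.((q h) ((\f.(\g.(\h.((f h) g)))) (\a.a))))
Step 3: (\h.((q h) (\g.(\h.(((\a.a) h) g)))))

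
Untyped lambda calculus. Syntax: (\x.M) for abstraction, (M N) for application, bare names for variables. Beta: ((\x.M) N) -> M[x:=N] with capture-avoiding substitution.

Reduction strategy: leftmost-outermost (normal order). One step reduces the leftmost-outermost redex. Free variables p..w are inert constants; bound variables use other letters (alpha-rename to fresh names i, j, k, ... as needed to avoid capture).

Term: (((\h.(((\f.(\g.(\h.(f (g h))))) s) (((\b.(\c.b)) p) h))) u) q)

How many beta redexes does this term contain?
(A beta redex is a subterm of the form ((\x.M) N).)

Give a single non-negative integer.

Answer: 3

Derivation:
Term: (((\h.(((\f.(\g.(\h.(f (g h))))) s) (((\b.(\c.b)) p) h))) u) q)
  Redex: ((\h.(((\f.(\g.(\h.(f (g h))))) s) (((\b.(\c.b)) p) h))) u)
  Redex: ((\f.(\g.(\h.(f (g h))))) s)
  Redex: ((\b.(\c.b)) p)
Total redexes: 3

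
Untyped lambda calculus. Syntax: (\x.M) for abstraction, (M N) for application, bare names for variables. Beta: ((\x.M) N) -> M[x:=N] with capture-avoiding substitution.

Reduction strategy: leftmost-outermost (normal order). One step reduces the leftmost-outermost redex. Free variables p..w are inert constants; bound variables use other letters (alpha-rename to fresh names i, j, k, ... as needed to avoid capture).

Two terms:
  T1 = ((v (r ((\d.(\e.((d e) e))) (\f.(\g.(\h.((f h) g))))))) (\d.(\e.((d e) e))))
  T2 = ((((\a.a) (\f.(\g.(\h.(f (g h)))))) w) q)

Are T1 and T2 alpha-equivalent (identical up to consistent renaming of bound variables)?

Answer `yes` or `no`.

Answer: no

Derivation:
Term 1: ((v (r ((\d.(\e.((d e) e))) (\f.(\g.(\h.((f h) g))))))) (\d.(\e.((d e) e))))
Term 2: ((((\a.a) (\f.(\g.(\h.(f (g h)))))) w) q)
Alpha-equivalence: compare structure up to binder renaming.
Result: False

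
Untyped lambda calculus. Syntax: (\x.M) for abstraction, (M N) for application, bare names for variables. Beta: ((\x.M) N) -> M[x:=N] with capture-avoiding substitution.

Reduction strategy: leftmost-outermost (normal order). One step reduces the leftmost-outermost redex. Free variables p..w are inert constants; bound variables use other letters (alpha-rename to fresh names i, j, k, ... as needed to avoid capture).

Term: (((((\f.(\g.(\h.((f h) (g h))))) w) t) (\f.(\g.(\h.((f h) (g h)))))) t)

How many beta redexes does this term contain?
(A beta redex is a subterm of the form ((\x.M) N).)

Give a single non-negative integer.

Term: (((((\f.(\g.(\h.((f h) (g h))))) w) t) (\f.(\g.(\h.((f h) (g h)))))) t)
  Redex: ((\f.(\g.(\h.((f h) (g h))))) w)
Total redexes: 1

Answer: 1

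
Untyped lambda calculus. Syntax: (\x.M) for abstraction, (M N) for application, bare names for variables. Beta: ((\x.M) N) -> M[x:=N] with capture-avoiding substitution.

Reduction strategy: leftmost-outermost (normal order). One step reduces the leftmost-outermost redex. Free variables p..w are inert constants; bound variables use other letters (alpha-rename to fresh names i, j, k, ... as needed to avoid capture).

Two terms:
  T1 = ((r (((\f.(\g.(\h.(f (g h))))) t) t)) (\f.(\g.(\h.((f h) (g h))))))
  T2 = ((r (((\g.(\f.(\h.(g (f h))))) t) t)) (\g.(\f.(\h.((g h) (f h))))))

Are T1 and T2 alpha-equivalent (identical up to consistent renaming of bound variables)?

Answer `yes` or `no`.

Term 1: ((r (((\f.(\g.(\h.(f (g h))))) t) t)) (\f.(\g.(\h.((f h) (g h))))))
Term 2: ((r (((\g.(\f.(\h.(g (f h))))) t) t)) (\g.(\f.(\h.((g h) (f h))))))
Alpha-equivalence: compare structure up to binder renaming.
Result: True

Answer: yes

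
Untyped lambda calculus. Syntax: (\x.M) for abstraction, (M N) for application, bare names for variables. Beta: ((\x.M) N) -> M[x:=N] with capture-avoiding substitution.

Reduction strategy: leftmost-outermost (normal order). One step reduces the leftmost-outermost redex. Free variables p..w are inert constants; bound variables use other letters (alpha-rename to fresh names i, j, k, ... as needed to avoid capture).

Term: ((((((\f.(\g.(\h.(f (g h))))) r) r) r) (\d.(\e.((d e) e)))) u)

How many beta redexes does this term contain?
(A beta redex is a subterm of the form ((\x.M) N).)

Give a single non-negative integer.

Answer: 1

Derivation:
Term: ((((((\f.(\g.(\h.(f (g h))))) r) r) r) (\d.(\e.((d e) e)))) u)
  Redex: ((\f.(\g.(\h.(f (g h))))) r)
Total redexes: 1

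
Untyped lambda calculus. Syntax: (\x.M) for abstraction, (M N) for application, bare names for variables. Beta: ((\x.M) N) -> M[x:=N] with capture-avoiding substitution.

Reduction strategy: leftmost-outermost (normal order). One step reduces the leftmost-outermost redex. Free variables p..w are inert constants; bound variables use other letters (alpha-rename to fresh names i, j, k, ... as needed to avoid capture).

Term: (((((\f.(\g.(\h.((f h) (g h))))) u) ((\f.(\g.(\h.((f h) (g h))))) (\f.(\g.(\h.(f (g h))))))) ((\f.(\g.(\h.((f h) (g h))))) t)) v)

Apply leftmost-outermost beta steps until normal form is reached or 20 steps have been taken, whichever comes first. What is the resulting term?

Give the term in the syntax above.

Answer: (((u (\g.(\h.((t h) (g h))))) (\h.(\i.(h ((t i) (h i)))))) v)

Derivation:
Step 0: (((((\f.(\g.(\h.((f h) (g h))))) u) ((\f.(\g.(\h.((f h) (g h))))) (\f.(\g.(\h.(f (g h))))))) ((\f.(\g.(\h.((f h) (g h))))) t)) v)
Step 1: ((((\g.(\h.((u h) (g h)))) ((\f.(\g.(\h.((f h) (g h))))) (\f.(\g.(\h.(f (g h))))))) ((\f.(\g.(\h.((f h) (g h))))) t)) v)
Step 2: (((\h.((u h) (((\f.(\g.(\h.((f h) (g h))))) (\f.(\g.(\h.(f (g h)))))) h))) ((\f.(\g.(\h.((f h) (g h))))) t)) v)
Step 3: (((u ((\f.(\g.(\h.((f h) (g h))))) t)) (((\f.(\g.(\h.((f h) (g h))))) (\f.(\g.(\h.(f (g h)))))) ((\f.(\g.(\h.((f h) (g h))))) t))) v)
Step 4: (((u (\g.(\h.((t h) (g h))))) (((\f.(\g.(\h.((f h) (g h))))) (\f.(\g.(\h.(f (g h)))))) ((\f.(\g.(\h.((f h) (g h))))) t))) v)
Step 5: (((u (\g.(\h.((t h) (g h))))) ((\g.(\h.(((\f.(\g.(\h.(f (g h))))) h) (g h)))) ((\f.(\g.(\h.((f h) (g h))))) t))) v)
Step 6: (((u (\g.(\h.((t h) (g h))))) (\h.(((\f.(\g.(\h.(f (g h))))) h) (((\f.(\g.(\h.((f h) (g h))))) t) h)))) v)
Step 7: (((u (\g.(\h.((t h) (g h))))) (\h.((\g.(\i.(h (g i)))) (((\f.(\g.(\h.((f h) (g h))))) t) h)))) v)
Step 8: (((u (\g.(\h.((t h) (g h))))) (\h.(\i.(h ((((\f.(\g.(\h.((f h) (g h))))) t) h) i))))) v)
Step 9: (((u (\g.(\h.((t h) (g h))))) (\h.(\i.(h (((\g.(\h.((t h) (g h)))) h) i))))) v)
Step 10: (((u (\g.(\h.((t h) (g h))))) (\h.(\i.(h ((\i.((t i) (h i))) i))))) v)
Step 11: (((u (\g.(\h.((t h) (g h))))) (\h.(\i.(h ((t i) (h i)))))) v)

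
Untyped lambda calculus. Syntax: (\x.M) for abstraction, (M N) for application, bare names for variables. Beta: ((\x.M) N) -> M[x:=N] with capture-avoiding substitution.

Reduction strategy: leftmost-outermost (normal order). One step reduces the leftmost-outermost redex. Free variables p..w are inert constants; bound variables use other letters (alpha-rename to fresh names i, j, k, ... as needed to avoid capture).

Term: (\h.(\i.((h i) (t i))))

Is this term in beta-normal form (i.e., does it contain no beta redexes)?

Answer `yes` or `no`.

Term: (\h.(\i.((h i) (t i))))
No beta redexes found.

Answer: yes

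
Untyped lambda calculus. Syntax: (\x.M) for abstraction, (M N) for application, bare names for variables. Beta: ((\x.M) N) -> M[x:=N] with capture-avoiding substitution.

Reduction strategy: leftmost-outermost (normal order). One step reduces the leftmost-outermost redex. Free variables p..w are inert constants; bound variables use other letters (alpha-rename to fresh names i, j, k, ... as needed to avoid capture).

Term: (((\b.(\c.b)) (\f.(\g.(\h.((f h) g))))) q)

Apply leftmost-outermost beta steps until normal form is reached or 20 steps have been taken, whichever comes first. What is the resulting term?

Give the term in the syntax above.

Step 0: (((\b.(\c.b)) (\f.(\g.(\h.((f h) g))))) q)
Step 1: ((\c.(\f.(\g.(\h.((f h) g))))) q)
Step 2: (\f.(\g.(\h.((f h) g))))

Answer: (\f.(\g.(\h.((f h) g))))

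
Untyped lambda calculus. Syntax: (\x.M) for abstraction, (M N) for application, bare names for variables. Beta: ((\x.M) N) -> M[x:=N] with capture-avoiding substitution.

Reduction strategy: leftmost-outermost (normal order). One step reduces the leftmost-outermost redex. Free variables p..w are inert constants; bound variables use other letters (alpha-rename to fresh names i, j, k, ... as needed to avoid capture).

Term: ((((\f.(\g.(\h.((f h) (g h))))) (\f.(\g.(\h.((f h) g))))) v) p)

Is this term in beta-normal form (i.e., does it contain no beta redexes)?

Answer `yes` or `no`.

Answer: no

Derivation:
Term: ((((\f.(\g.(\h.((f h) (g h))))) (\f.(\g.(\h.((f h) g))))) v) p)
Found 1 beta redex(es).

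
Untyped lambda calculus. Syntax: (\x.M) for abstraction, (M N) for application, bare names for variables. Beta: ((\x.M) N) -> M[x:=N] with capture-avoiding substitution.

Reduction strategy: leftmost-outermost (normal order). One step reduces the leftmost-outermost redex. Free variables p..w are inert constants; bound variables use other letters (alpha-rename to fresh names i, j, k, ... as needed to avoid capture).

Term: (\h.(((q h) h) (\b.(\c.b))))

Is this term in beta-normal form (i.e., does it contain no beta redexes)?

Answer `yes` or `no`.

Answer: yes

Derivation:
Term: (\h.(((q h) h) (\b.(\c.b))))
No beta redexes found.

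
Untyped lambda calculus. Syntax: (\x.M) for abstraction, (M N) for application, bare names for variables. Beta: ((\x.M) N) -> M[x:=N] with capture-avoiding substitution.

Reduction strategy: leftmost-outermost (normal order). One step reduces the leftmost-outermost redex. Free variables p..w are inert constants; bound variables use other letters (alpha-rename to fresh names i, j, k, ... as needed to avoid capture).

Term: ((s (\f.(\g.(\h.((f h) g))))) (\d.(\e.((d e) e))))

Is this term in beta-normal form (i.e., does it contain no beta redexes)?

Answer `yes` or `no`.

Term: ((s (\f.(\g.(\h.((f h) g))))) (\d.(\e.((d e) e))))
No beta redexes found.

Answer: yes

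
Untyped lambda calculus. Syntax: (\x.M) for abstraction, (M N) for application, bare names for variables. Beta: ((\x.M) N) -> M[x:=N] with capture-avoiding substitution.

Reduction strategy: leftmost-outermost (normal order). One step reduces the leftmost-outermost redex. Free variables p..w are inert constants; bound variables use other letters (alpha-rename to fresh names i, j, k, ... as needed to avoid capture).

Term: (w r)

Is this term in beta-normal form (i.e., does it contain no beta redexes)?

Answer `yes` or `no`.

Answer: yes

Derivation:
Term: (w r)
No beta redexes found.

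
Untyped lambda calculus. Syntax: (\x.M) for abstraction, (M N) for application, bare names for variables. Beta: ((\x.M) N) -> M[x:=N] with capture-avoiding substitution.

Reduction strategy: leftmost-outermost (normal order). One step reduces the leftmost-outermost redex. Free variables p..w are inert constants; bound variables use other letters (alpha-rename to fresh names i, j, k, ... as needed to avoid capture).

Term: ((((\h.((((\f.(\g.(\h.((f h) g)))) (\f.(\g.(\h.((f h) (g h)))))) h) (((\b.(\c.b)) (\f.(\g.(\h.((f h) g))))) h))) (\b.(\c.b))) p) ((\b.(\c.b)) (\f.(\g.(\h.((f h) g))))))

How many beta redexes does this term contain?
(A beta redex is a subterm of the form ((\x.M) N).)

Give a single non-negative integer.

Answer: 4

Derivation:
Term: ((((\h.((((\f.(\g.(\h.((f h) g)))) (\f.(\g.(\h.((f h) (g h)))))) h) (((\b.(\c.b)) (\f.(\g.(\h.((f h) g))))) h))) (\b.(\c.b))) p) ((\b.(\c.b)) (\f.(\g.(\h.((f h) g))))))
  Redex: ((\h.((((\f.(\g.(\h.((f h) g)))) (\f.(\g.(\h.((f h) (g h)))))) h) (((\b.(\c.b)) (\f.(\g.(\h.((f h) g))))) h))) (\b.(\c.b)))
  Redex: ((\f.(\g.(\h.((f h) g)))) (\f.(\g.(\h.((f h) (g h))))))
  Redex: ((\b.(\c.b)) (\f.(\g.(\h.((f h) g)))))
  Redex: ((\b.(\c.b)) (\f.(\g.(\h.((f h) g)))))
Total redexes: 4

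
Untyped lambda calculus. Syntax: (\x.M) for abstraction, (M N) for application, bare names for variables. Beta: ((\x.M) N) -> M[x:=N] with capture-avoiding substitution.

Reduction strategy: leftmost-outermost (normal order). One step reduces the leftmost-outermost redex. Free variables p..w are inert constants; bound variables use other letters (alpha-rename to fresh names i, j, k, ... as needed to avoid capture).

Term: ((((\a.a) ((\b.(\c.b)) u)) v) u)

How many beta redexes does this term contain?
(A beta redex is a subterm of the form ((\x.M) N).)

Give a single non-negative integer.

Term: ((((\a.a) ((\b.(\c.b)) u)) v) u)
  Redex: ((\a.a) ((\b.(\c.b)) u))
  Redex: ((\b.(\c.b)) u)
Total redexes: 2

Answer: 2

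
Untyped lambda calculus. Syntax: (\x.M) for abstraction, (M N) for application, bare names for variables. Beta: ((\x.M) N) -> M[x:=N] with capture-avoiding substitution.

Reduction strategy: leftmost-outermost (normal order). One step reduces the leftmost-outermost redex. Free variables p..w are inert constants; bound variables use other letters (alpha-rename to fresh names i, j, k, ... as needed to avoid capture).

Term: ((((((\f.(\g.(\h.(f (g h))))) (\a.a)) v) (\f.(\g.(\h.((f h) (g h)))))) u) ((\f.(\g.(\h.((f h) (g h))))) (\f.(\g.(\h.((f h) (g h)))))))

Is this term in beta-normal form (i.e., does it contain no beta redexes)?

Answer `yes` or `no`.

Term: ((((((\f.(\g.(\h.(f (g h))))) (\a.a)) v) (\f.(\g.(\h.((f h) (g h)))))) u) ((\f.(\g.(\h.((f h) (g h))))) (\f.(\g.(\h.((f h) (g h)))))))
Found 2 beta redex(es).

Answer: no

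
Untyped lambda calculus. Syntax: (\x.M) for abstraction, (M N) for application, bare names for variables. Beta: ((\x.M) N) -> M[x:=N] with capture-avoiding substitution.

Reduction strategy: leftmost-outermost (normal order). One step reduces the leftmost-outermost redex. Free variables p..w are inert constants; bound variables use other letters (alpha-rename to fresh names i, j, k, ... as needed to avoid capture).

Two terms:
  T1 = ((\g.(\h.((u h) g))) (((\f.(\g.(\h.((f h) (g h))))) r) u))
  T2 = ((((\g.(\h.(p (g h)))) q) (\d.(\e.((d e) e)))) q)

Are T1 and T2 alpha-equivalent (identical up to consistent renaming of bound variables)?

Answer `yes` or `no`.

Term 1: ((\g.(\h.((u h) g))) (((\f.(\g.(\h.((f h) (g h))))) r) u))
Term 2: ((((\g.(\h.(p (g h)))) q) (\d.(\e.((d e) e)))) q)
Alpha-equivalence: compare structure up to binder renaming.
Result: False

Answer: no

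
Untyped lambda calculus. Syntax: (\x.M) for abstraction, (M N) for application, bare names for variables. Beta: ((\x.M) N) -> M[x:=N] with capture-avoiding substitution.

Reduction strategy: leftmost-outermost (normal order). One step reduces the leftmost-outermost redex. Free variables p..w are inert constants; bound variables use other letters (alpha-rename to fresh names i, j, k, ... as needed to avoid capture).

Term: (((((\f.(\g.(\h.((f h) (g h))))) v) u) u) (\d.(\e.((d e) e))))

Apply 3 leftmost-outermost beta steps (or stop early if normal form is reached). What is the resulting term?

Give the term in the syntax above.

Step 0: (((((\f.(\g.(\h.((f h) (g h))))) v) u) u) (\d.(\e.((d e) e))))
Step 1: ((((\g.(\h.((v h) (g h)))) u) u) (\d.(\e.((d e) e))))
Step 2: (((\h.((v h) (u h))) u) (\d.(\e.((d e) e))))
Step 3: (((v u) (u u)) (\d.(\e.((d e) e))))

Answer: (((v u) (u u)) (\d.(\e.((d e) e))))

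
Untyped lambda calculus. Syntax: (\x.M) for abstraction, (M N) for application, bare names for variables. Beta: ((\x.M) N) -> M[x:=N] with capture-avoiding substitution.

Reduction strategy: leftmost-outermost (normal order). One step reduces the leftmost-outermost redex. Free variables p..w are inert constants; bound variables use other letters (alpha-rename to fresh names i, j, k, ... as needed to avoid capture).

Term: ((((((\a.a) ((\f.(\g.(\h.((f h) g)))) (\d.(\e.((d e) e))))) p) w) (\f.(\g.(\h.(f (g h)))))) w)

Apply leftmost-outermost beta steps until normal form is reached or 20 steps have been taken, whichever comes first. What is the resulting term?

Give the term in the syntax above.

Step 0: ((((((\a.a) ((\f.(\g.(\h.((f h) g)))) (\d.(\e.((d e) e))))) p) w) (\f.(\g.(\h.(f (g h)))))) w)
Step 1: ((((((\f.(\g.(\h.((f h) g)))) (\d.(\e.((d e) e)))) p) w) (\f.(\g.(\h.(f (g h)))))) w)
Step 2: (((((\g.(\h.(((\d.(\e.((d e) e))) h) g))) p) w) (\f.(\g.(\h.(f (g h)))))) w)
Step 3: ((((\h.(((\d.(\e.((d e) e))) h) p)) w) (\f.(\g.(\h.(f (g h)))))) w)
Step 4: (((((\d.(\e.((d e) e))) w) p) (\f.(\g.(\h.(f (g h)))))) w)
Step 5: ((((\e.((w e) e)) p) (\f.(\g.(\h.(f (g h)))))) w)
Step 6: ((((w p) p) (\f.(\g.(\h.(f (g h)))))) w)

Answer: ((((w p) p) (\f.(\g.(\h.(f (g h)))))) w)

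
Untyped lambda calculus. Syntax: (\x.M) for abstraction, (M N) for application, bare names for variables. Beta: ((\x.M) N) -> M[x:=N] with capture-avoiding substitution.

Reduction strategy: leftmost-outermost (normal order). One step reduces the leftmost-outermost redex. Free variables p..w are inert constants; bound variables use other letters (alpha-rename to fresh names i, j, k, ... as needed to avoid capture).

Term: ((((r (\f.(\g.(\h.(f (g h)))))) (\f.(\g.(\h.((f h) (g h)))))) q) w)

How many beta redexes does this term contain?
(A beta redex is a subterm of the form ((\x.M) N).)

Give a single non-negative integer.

Term: ((((r (\f.(\g.(\h.(f (g h)))))) (\f.(\g.(\h.((f h) (g h)))))) q) w)
  (no redexes)
Total redexes: 0

Answer: 0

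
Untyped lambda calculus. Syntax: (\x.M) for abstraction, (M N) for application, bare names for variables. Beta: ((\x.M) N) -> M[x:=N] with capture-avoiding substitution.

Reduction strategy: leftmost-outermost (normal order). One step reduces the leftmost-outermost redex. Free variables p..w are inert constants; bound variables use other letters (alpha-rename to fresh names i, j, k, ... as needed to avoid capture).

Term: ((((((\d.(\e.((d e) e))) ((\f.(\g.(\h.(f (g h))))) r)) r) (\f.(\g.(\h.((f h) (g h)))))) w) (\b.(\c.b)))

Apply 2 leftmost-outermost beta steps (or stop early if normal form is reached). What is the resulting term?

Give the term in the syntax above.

Answer: (((((((\f.(\g.(\h.(f (g h))))) r) r) r) (\f.(\g.(\h.((f h) (g h)))))) w) (\b.(\c.b)))

Derivation:
Step 0: ((((((\d.(\e.((d e) e))) ((\f.(\g.(\h.(f (g h))))) r)) r) (\f.(\g.(\h.((f h) (g h)))))) w) (\b.(\c.b)))
Step 1: (((((\e.((((\f.(\g.(\h.(f (g h))))) r) e) e)) r) (\f.(\g.(\h.((f h) (g h)))))) w) (\b.(\c.b)))
Step 2: (((((((\f.(\g.(\h.(f (g h))))) r) r) r) (\f.(\g.(\h.((f h) (g h)))))) w) (\b.(\c.b)))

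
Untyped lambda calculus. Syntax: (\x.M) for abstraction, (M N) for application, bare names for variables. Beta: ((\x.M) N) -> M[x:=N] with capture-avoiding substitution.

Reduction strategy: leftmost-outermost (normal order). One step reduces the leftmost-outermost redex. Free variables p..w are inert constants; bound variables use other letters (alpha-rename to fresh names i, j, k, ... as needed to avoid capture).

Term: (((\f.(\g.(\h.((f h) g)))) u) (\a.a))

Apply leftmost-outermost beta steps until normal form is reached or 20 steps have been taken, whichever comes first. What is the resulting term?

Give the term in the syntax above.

Step 0: (((\f.(\g.(\h.((f h) g)))) u) (\a.a))
Step 1: ((\g.(\h.((u h) g))) (\a.a))
Step 2: (\h.((u h) (\a.a)))

Answer: (\h.((u h) (\a.a)))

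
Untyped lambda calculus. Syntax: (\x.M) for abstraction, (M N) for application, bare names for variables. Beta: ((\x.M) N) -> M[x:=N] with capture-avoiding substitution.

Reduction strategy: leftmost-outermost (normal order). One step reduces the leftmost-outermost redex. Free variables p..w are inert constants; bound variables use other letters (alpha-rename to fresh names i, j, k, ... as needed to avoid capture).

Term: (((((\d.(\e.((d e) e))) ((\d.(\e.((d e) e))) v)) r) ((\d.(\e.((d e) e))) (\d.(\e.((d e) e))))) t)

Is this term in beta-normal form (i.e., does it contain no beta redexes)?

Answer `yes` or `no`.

Term: (((((\d.(\e.((d e) e))) ((\d.(\e.((d e) e))) v)) r) ((\d.(\e.((d e) e))) (\d.(\e.((d e) e))))) t)
Found 3 beta redex(es).

Answer: no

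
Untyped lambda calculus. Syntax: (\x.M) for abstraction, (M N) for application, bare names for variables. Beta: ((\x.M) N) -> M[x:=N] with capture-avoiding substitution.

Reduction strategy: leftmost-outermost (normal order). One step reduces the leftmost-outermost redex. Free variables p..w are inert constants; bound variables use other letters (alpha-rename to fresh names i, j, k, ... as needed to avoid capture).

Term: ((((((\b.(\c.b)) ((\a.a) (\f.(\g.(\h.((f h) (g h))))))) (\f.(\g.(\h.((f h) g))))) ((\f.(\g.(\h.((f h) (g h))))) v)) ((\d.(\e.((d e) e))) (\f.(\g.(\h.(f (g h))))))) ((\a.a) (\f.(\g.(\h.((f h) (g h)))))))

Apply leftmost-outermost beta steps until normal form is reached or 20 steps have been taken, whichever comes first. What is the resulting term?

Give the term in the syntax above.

Answer: ((v (\h.(\g.(\i.((h (g i)) (i (g i))))))) ((\f.(\g.(\h.((f h) (g h))))) (((\d.(\e.((d e) e))) (\f.(\g.(\h.(f (g h)))))) ((\a.a) (\f.(\g.(\h.((f h) (g h)))))))))

Derivation:
Step 0: ((((((\b.(\c.b)) ((\a.a) (\f.(\g.(\h.((f h) (g h))))))) (\f.(\g.(\h.((f h) g))))) ((\f.(\g.(\h.((f h) (g h))))) v)) ((\d.(\e.((d e) e))) (\f.(\g.(\h.(f (g h))))))) ((\a.a) (\f.(\g.(\h.((f h) (g h)))))))
Step 1: (((((\c.((\a.a) (\f.(\g.(\h.((f h) (g h))))))) (\f.(\g.(\h.((f h) g))))) ((\f.(\g.(\h.((f h) (g h))))) v)) ((\d.(\e.((d e) e))) (\f.(\g.(\h.(f (g h))))))) ((\a.a) (\f.(\g.(\h.((f h) (g h)))))))
Step 2: (((((\a.a) (\f.(\g.(\h.((f h) (g h)))))) ((\f.(\g.(\h.((f h) (g h))))) v)) ((\d.(\e.((d e) e))) (\f.(\g.(\h.(f (g h))))))) ((\a.a) (\f.(\g.(\h.((f h) (g h)))))))
Step 3: ((((\f.(\g.(\h.((f h) (g h))))) ((\f.(\g.(\h.((f h) (g h))))) v)) ((\d.(\e.((d e) e))) (\f.(\g.(\h.(f (g h))))))) ((\a.a) (\f.(\g.(\h.((f h) (g h)))))))
Step 4: (((\g.(\h.((((\f.(\g.(\h.((f h) (g h))))) v) h) (g h)))) ((\d.(\e.((d e) e))) (\f.(\g.(\h.(f (g h))))))) ((\a.a) (\f.(\g.(\h.((f h) (g h)))))))
Step 5: ((\h.((((\f.(\g.(\h.((f h) (g h))))) v) h) (((\d.(\e.((d e) e))) (\f.(\g.(\h.(f (g h)))))) h))) ((\a.a) (\f.(\g.(\h.((f h) (g h)))))))
Step 6: ((((\f.(\g.(\h.((f h) (g h))))) v) ((\a.a) (\f.(\g.(\h.((f h) (g h))))))) (((\d.(\e.((d e) e))) (\f.(\g.(\h.(f (g h)))))) ((\a.a) (\f.(\g.(\h.((f h) (g h))))))))
Step 7: (((\g.(\h.((v h) (g h)))) ((\a.a) (\f.(\g.(\h.((f h) (g h))))))) (((\d.(\e.((d e) e))) (\f.(\g.(\h.(f (g h)))))) ((\a.a) (\f.(\g.(\h.((f h) (g h))))))))
Step 8: ((\h.((v h) (((\a.a) (\f.(\g.(\h.((f h) (g h)))))) h))) (((\d.(\e.((d e) e))) (\f.(\g.(\h.(f (g h)))))) ((\a.a) (\f.(\g.(\h.((f h) (g h))))))))
Step 9: ((v (((\d.(\e.((d e) e))) (\f.(\g.(\h.(f (g h)))))) ((\a.a) (\f.(\g.(\h.((f h) (g h)))))))) (((\a.a) (\f.(\g.(\h.((f h) (g h)))))) (((\d.(\e.((d e) e))) (\f.(\g.(\h.(f (g h)))))) ((\a.a) (\f.(\g.(\h.((f h) (g h)))))))))
Step 10: ((v ((\e.(((\f.(\g.(\h.(f (g h))))) e) e)) ((\a.a) (\f.(\g.(\h.((f h) (g h)))))))) (((\a.a) (\f.(\g.(\h.((f h) (g h)))))) (((\d.(\e.((d e) e))) (\f.(\g.(\h.(f (g h)))))) ((\a.a) (\f.(\g.(\h.((f h) (g h)))))))))
Step 11: ((v (((\f.(\g.(\h.(f (g h))))) ((\a.a) (\f.(\g.(\h.((f h) (g h))))))) ((\a.a) (\f.(\g.(\h.((f h) (g h)))))))) (((\a.a) (\f.(\g.(\h.((f h) (g h)))))) (((\d.(\e.((d e) e))) (\f.(\g.(\h.(f (g h)))))) ((\a.a) (\f.(\g.(\h.((f h) (g h)))))))))
Step 12: ((v ((\g.(\h.(((\a.a) (\f.(\g.(\h.((f h) (g h)))))) (g h)))) ((\a.a) (\f.(\g.(\h.((f h) (g h)))))))) (((\a.a) (\f.(\g.(\h.((f h) (g h)))))) (((\d.(\e.((d e) e))) (\f.(\g.(\h.(f (g h)))))) ((\a.a) (\f.(\g.(\h.((f h) (g h)))))))))
Step 13: ((v (\h.(((\a.a) (\f.(\g.(\h.((f h) (g h)))))) (((\a.a) (\f.(\g.(\h.((f h) (g h)))))) h)))) (((\a.a) (\f.(\g.(\h.((f h) (g h)))))) (((\d.(\e.((d e) e))) (\f.(\g.(\h.(f (g h)))))) ((\a.a) (\f.(\g.(\h.((f h) (g h)))))))))
Step 14: ((v (\h.((\f.(\g.(\h.((f h) (g h))))) (((\a.a) (\f.(\g.(\h.((f h) (g h)))))) h)))) (((\a.a) (\f.(\g.(\h.((f h) (g h)))))) (((\d.(\e.((d e) e))) (\f.(\g.(\h.(f (g h)))))) ((\a.a) (\f.(\g.(\h.((f h) (g h)))))))))
Step 15: ((v (\h.(\g.(\i.(((((\a.a) (\f.(\g.(\h.((f h) (g h)))))) h) i) (g i)))))) (((\a.a) (\f.(\g.(\h.((f h) (g h)))))) (((\d.(\e.((d e) e))) (\f.(\g.(\h.(f (g h)))))) ((\a.a) (\f.(\g.(\h.((f h) (g h)))))))))
Step 16: ((v (\h.(\g.(\i.((((\f.(\g.(\h.((f h) (g h))))) h) i) (g i)))))) (((\a.a) (\f.(\g.(\h.((f h) (g h)))))) (((\d.(\e.((d e) e))) (\f.(\g.(\h.(f (g h)))))) ((\a.a) (\f.(\g.(\h.((f h) (g h)))))))))
Step 17: ((v (\h.(\g.(\i.(((\g.(\i.((h i) (g i)))) i) (g i)))))) (((\a.a) (\f.(\g.(\h.((f h) (g h)))))) (((\d.(\e.((d e) e))) (\f.(\g.(\h.(f (g h)))))) ((\a.a) (\f.(\g.(\h.((f h) (g h)))))))))
Step 18: ((v (\h.(\g.(\i.((\j.((h j) (i j))) (g i)))))) (((\a.a) (\f.(\g.(\h.((f h) (g h)))))) (((\d.(\e.((d e) e))) (\f.(\g.(\h.(f (g h)))))) ((\a.a) (\f.(\g.(\h.((f h) (g h)))))))))
Step 19: ((v (\h.(\g.(\i.((h (g i)) (i (g i))))))) (((\a.a) (\f.(\g.(\h.((f h) (g h)))))) (((\d.(\e.((d e) e))) (\f.(\g.(\h.(f (g h)))))) ((\a.a) (\f.(\g.(\h.((f h) (g h)))))))))
Step 20: ((v (\h.(\g.(\i.((h (g i)) (i (g i))))))) ((\f.(\g.(\h.((f h) (g h))))) (((\d.(\e.((d e) e))) (\f.(\g.(\h.(f (g h)))))) ((\a.a) (\f.(\g.(\h.((f h) (g h)))))))))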